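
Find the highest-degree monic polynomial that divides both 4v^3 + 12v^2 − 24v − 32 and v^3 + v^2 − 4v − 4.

v^2 − v − 2

By polynomial division,
  4v^3 + 12v^2 − 24v − 32 = (4)(v^3 + v^2 − 4v − 4) + (8v^2 − 8v − 16)
  v^3 + v^2 − 4v − 4 = ((1/8)v + 1/4)(8v^2 − 8v − 16) + (0)
Last nonzero remainder: 8v^2 − 8v − 16. Dividing through by 8 gives the monic gcd v^2 − v − 2.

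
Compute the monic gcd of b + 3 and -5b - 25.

Euclidean algorithm in ℚ[b]:
  b + 3 = (-1/5)(-5b - 25) + (-2)
  -5b - 25 = ((5/2)b + 25/2)(-2) + (0)
The last nonzero remainder is the constant -2, so the polynomials are coprime and gcd = 1.

1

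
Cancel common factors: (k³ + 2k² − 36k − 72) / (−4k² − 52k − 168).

(−k² + 4k + 12)/(4k + 28)

Apply the Euclidean algorithm:
  k³ + 2k² − 36k − 72 = (−(1/4)k + 11/4)(−4k² − 52k − 168) + (65k + 390)
  −4k² − 52k − 168 = (−(4/65)k − 28/65)(65k + 390) + (0)
Last nonzero remainder: 65k + 390. Dividing through by 65 gives the monic gcd k + 6.
Cancel k + 6 from numerator and denominator to get the reduced form.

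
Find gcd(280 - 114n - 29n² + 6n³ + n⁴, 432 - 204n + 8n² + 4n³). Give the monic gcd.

-4 + n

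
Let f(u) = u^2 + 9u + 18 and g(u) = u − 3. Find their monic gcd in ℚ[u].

1

By polynomial division,
  u^2 + 9u + 18 = (u + 12)(u − 3) + (54)
  u − 3 = ((1/54)u − 1/18)(54) + (0)
The last nonzero remainder is the constant 54, so the polynomials are coprime and gcd = 1.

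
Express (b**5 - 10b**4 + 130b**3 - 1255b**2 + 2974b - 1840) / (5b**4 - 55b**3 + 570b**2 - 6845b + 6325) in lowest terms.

Repeated division with remainder:
  b**5 - 10b**4 + 130b**3 - 1255b**2 + 2974b - 1840 = ((1/5)b + 1/5)(5b**4 - 55b**3 + 570b**2 - 6845b + 6325) + (27b**3 + 3078b - 3105)
  5b**4 - 55b**3 + 570b**2 - 6845b + 6325 = ((5/27)b - 55/27)(27b**3 + 3078b - 3105) + (0)
Last nonzero remainder: 27b**3 + 3078b - 3105. Dividing through by 27 gives the monic gcd b**3 + 114b - 115.
Cancel b**3 + 114b - 115 from numerator and denominator to get the reduced form.

(b**2 - 10b + 16)/(5b - 55)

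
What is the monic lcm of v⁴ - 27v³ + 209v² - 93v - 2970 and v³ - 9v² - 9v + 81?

v⁵ - 30v⁴ + 290v³ - 720v² - 2691v + 8910

By polynomial division,
  v⁴ - 27v³ + 209v² - 93v - 2970 = (v - 18)(v³ - 9v² - 9v + 81) + (56v² - 336v - 1512)
  v³ - 9v² - 9v + 81 = ((1/56)v - 3/56)(56v² - 336v - 1512) + (0)
Last nonzero remainder: 56v² - 336v - 1512. Dividing through by 56 gives the monic gcd v² - 6v - 27.
Then lcm(f, g) = f·g / gcd(f, g); expanding and making the result monic gives the answer.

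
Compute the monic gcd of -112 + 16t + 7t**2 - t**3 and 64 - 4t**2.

Repeated division with remainder:
  -t**3 + 7t**2 + 16t - 112 = ((1/4)t - 7/4)(-4t**2 + 64) + (0)
Last nonzero remainder: -4t**2 + 64. Dividing through by -4 gives the monic gcd t**2 - 16.

-16 + t**2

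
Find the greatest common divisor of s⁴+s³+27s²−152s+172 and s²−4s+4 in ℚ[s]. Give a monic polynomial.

By polynomial division,
  s⁴+s³+27s²−152s+172 = (s²+5s+43)(s²−4s+4) + (0)
The last nonzero remainder s²−4s+4 is already monic.

s²−4s+4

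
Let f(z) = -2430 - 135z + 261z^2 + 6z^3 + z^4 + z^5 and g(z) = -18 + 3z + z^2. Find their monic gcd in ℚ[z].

-18 + 3z + z^2

Apply the Euclidean algorithm:
  z^5 + z^4 + 6z^3 + 261z^2 - 135z - 2430 = (z^3 - 2z^2 + 30z + 135)(z^2 + 3z - 18) + (0)
The last nonzero remainder z^2 + 3z - 18 is already monic.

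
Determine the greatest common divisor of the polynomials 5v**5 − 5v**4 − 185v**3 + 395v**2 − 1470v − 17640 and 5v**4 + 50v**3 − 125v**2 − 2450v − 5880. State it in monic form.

v**3 + 3v**2 − 46v − 168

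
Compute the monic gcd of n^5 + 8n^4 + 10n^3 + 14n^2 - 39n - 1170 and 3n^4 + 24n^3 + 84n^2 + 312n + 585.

Apply the Euclidean algorithm:
  n^5 + 8n^4 + 10n^3 + 14n^2 - 39n - 1170 = ((1/3)n)(3n^4 + 24n^3 + 84n^2 + 312n + 585) + (-18n^3 - 90n^2 - 234n - 1170)
  3n^4 + 24n^3 + 84n^2 + 312n + 585 = (-(1/6)n - 1/2)(-18n^3 - 90n^2 - 234n - 1170) + (0)
Last nonzero remainder: -18n^3 - 90n^2 - 234n - 1170. Dividing through by -18 gives the monic gcd n^3 + 5n^2 + 13n + 65.

n^3 + 5n^2 + 13n + 65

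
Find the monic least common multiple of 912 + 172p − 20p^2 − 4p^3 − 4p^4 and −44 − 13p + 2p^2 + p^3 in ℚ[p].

Repeated division with remainder:
  −4p^4 − 4p^3 − 20p^2 + 172p + 912 = (−4p + 4)(p^3 + 2p^2 − 13p − 44) + (−80p^2 + 48p + 1088)
  p^3 + 2p^2 − 13p − 44 = (−(1/80)p − 13/400)(−80p^2 + 48p + 1088) + ((54/25)p − 216/25)
  −80p^2 + 48p + 1088 = (−(1000/27)p − 3400/27)((54/25)p − 216/25) + (0)
Last nonzero remainder: (54/25)p − 216/25. Dividing through by 54/25 gives the monic gcd p − 4.
Then lcm(f, g) = f·g / gcd(f, g); expanding and making the result monic gives the answer.

−2508 − 1841p − 431p^2 − 2p^3 + 22p^4 + 7p^5 + p^6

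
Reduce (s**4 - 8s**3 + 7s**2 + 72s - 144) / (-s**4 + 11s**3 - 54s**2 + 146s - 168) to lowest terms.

(-s**2 + s + 12)/(s**2 - 4s + 14)

Apply the Euclidean algorithm:
  s**4 - 8s**3 + 7s**2 + 72s - 144 = (-1)(-s**4 + 11s**3 - 54s**2 + 146s - 168) + (3s**3 - 47s**2 + 218s - 312)
  -s**4 + 11s**3 - 54s**2 + 146s - 168 = (-(1/3)s - 14/9)(3s**3 - 47s**2 + 218s - 312) + (-(490/9)s**2 + (3430/9)s - 1960/3)
  3s**3 - 47s**2 + 218s - 312 = (-(27/490)s + 117/245)(-(490/9)s**2 + (3430/9)s - 1960/3) + (0)
Last nonzero remainder: -(490/9)s**2 + (3430/9)s - 1960/3. Dividing through by -490/9 gives the monic gcd s**2 - 7s + 12.
Cancel s**2 - 7s + 12 from numerator and denominator to get the reduced form.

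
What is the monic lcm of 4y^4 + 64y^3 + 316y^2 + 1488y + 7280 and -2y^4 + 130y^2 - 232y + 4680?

Euclidean algorithm in ℚ[y]:
  4y^4 + 64y^3 + 316y^2 + 1488y + 7280 = (-2)(-2y^4 + 130y^2 - 232y + 4680) + (64y^3 + 576y^2 + 1024y + 16640)
  -2y^4 + 130y^2 - 232y + 4680 = (-(1/32)y + 9/32)(64y^3 + 576y^2 + 1024y + 16640) + (0)
Last nonzero remainder: 64y^3 + 576y^2 + 1024y + 16640. Dividing through by 64 gives the monic gcd y^3 + 9y^2 + 16y + 260.
Then lcm(f, g) = f·g / gcd(f, g); expanding and making the result monic gives the answer.

y^5 + 7y^4 - 65y^3 - 339y^2 - 1528y - 16380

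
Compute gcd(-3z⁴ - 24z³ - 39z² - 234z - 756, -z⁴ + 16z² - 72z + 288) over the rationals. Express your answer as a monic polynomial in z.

z² - 2z + 12

Apply the Euclidean algorithm:
  -3z⁴ - 24z³ - 39z² - 234z - 756 = (3)(-z⁴ + 16z² - 72z + 288) + (-24z³ - 87z² - 18z - 1620)
  -z⁴ + 16z² - 72z + 288 = ((1/24)z - 29/192)(-24z³ - 87z² - 18z - 1620) + ((231/64)z² - (231/32)z + 693/16)
  -24z³ - 87z² - 18z - 1620 = (-(512/77)z - 2880/77)((231/64)z² - (231/32)z + 693/16) + (0)
Last nonzero remainder: (231/64)z² - (231/32)z + 693/16. Dividing through by 231/64 gives the monic gcd z² - 2z + 12.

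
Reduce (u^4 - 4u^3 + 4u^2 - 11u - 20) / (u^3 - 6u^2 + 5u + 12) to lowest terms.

(u^2 - u + 5)/(u - 3)

Apply the Euclidean algorithm:
  u^4 - 4u^3 + 4u^2 - 11u - 20 = (u + 2)(u^3 - 6u^2 + 5u + 12) + (11u^2 - 33u - 44)
  u^3 - 6u^2 + 5u + 12 = ((1/11)u - 3/11)(11u^2 - 33u - 44) + (0)
Last nonzero remainder: 11u^2 - 33u - 44. Dividing through by 11 gives the monic gcd u^2 - 3u - 4.
Cancel u^2 - 3u - 4 from numerator and denominator to get the reduced form.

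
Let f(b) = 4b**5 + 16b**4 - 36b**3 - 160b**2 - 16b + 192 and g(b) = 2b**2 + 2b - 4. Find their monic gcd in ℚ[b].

b**2 + b - 2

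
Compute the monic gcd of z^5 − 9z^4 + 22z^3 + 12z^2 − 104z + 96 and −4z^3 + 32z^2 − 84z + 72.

Apply the Euclidean algorithm:
  z^5 − 9z^4 + 22z^3 + 12z^2 − 104z + 96 = (−(1/4)z^2 + (1/4)z + 7/4)(−4z^3 + 32z^2 − 84z + 72) + (−5z^2 + 25z − 30)
  −4z^3 + 32z^2 − 84z + 72 = ((4/5)z − 12/5)(−5z^2 + 25z − 30) + (0)
Last nonzero remainder: −5z^2 + 25z − 30. Dividing through by −5 gives the monic gcd z^2 − 5z + 6.

z^2 − 5z + 6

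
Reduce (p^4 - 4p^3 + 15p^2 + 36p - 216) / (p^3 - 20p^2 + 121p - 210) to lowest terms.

(p^3 - p^2 + 12p + 72)/(p^2 - 17p + 70)

Repeated division with remainder:
  p^4 - 4p^3 + 15p^2 + 36p - 216 = (p + 16)(p^3 - 20p^2 + 121p - 210) + (214p^2 - 1690p + 3144)
  p^3 - 20p^2 + 121p - 210 = ((1/214)p - 1295/22898)(214p^2 - 1690p + 3144) + ((122850/11449)p - 368550/11449)
  214p^2 - 1690p + 3144 = ((1225043/61425)p - 5999276/61425)((122850/11449)p - 368550/11449) + (0)
Last nonzero remainder: (122850/11449)p - 368550/11449. Dividing through by 122850/11449 gives the monic gcd p - 3.
Cancel p - 3 from numerator and denominator to get the reduced form.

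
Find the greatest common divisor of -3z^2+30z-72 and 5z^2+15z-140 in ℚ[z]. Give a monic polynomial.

Euclidean algorithm in ℚ[z]:
  -3z^2+30z-72 = (-3/5)(5z^2+15z-140) + (39z-156)
  5z^2+15z-140 = ((5/39)z+35/39)(39z-156) + (0)
Last nonzero remainder: 39z-156. Dividing through by 39 gives the monic gcd z-4.

z-4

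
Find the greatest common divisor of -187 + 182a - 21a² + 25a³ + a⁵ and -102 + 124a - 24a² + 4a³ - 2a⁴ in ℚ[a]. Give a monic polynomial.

Repeated division with remainder:
  a⁵ + 25a³ - 21a² + 182a - 187 = (-(1/2)a - 1)(-2a⁴ + 4a³ - 24a² + 124a - 102) + (17a³ + 17a² + 255a - 289)
  -2a⁴ + 4a³ - 24a² + 124a - 102 = (-(2/17)a + 6/17)(17a³ + 17a² + 255a - 289) + (0)
Last nonzero remainder: 17a³ + 17a² + 255a - 289. Dividing through by 17 gives the monic gcd a³ + a² + 15a - 17.

-17 + 15a + a² + a³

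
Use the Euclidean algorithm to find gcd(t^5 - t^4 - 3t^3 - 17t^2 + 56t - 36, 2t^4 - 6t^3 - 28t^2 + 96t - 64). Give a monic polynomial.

t^2 - 3t + 2

By polynomial division,
  t^5 - t^4 - 3t^3 - 17t^2 + 56t - 36 = ((1/2)t + 1)(2t^4 - 6t^3 - 28t^2 + 96t - 64) + (17t^3 - 37t^2 - 8t + 28)
  2t^4 - 6t^3 - 28t^2 + 96t - 64 = ((2/17)t - 28/289)(17t^3 - 37t^2 - 8t + 28) + (-(8856/289)t^2 + (26568/289)t - 17712/289)
  17t^3 - 37t^2 - 8t + 28 = (-(4913/8856)t - 2023/4428)(-(8856/289)t^2 + (26568/289)t - 17712/289) + (0)
Last nonzero remainder: -(8856/289)t^2 + (26568/289)t - 17712/289. Dividing through by -8856/289 gives the monic gcd t^2 - 3t + 2.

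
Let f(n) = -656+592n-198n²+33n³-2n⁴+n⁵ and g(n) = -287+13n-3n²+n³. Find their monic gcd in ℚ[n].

41+4n+n²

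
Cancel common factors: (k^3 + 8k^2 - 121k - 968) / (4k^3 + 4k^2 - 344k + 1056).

(k^2 - 3k - 88)/(4k^2 - 40k + 96)

Euclidean algorithm in ℚ[k]:
  k^3 + 8k^2 - 121k - 968 = (1/4)(4k^3 + 4k^2 - 344k + 1056) + (7k^2 - 35k - 1232)
  4k^3 + 4k^2 - 344k + 1056 = ((4/7)k + 24/7)(7k^2 - 35k - 1232) + (480k + 5280)
  7k^2 - 35k - 1232 = ((7/480)k - 7/30)(480k + 5280) + (0)
Last nonzero remainder: 480k + 5280. Dividing through by 480 gives the monic gcd k + 11.
Cancel k + 11 from numerator and denominator to get the reduced form.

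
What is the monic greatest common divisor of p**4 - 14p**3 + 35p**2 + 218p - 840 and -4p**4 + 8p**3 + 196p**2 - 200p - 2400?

By polynomial division,
  p**4 - 14p**3 + 35p**2 + 218p - 840 = (-1/4)(-4p**4 + 8p**3 + 196p**2 - 200p - 2400) + (-12p**3 + 84p**2 + 168p - 1440)
  -4p**4 + 8p**3 + 196p**2 - 200p - 2400 = ((1/3)p + 5/3)(-12p**3 + 84p**2 + 168p - 1440) + (0)
Last nonzero remainder: -12p**3 + 84p**2 + 168p - 1440. Dividing through by -12 gives the monic gcd p**3 - 7p**2 - 14p + 120.

p**3 - 7p**2 - 14p + 120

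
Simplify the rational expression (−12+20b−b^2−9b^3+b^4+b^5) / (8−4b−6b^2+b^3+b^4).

(−3+2b+b^2)/(2+b)

Euclidean algorithm in ℚ[b]:
  b^5+b^4−9b^3−b^2+20b−12 = (b)(b^4+b^3−6b^2−4b+8) + (−3b^3+3b^2+12b−12)
  b^4+b^3−6b^2−4b+8 = (−(1/3)b−2/3)(−3b^3+3b^2+12b−12) + (0)
Last nonzero remainder: −3b^3+3b^2+12b−12. Dividing through by −3 gives the monic gcd b^3−b^2−4b+4.
Cancel b^3−b^2−4b+4 from numerator and denominator to get the reduced form.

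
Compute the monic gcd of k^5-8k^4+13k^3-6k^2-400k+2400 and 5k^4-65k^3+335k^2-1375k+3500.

k^3-6k^2+25k-100

By polynomial division,
  k^5-8k^4+13k^3-6k^2-400k+2400 = ((1/5)k+1)(5k^4-65k^3+335k^2-1375k+3500) + (11k^3-66k^2+275k-1100)
  5k^4-65k^3+335k^2-1375k+3500 = ((5/11)k-35/11)(11k^3-66k^2+275k-1100) + (0)
Last nonzero remainder: 11k^3-66k^2+275k-1100. Dividing through by 11 gives the monic gcd k^3-6k^2+25k-100.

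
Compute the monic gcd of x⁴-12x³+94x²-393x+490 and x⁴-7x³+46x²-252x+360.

x²-7x+10

Repeated division with remainder:
  x⁴-12x³+94x²-393x+490 = (x⁴-7x³+46x²-252x+360) + (-5x³+48x²-141x+130)
  x⁴-7x³+46x²-252x+360 = (-(1/5)x-13/25)(-5x³+48x²-141x+130) + ((1069/25)x²-(7483/25)x+2138/5)
  -5x³+48x²-141x+130 = (-(125/1069)x+325/1069)((1069/25)x²-(7483/25)x+2138/5) + (0)
Last nonzero remainder: (1069/25)x²-(7483/25)x+2138/5. Dividing through by 1069/25 gives the monic gcd x²-7x+10.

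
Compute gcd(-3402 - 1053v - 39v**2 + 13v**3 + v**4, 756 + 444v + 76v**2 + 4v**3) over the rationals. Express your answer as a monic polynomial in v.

Repeated division with remainder:
  v**4 + 13v**3 - 39v**2 - 1053v - 3402 = ((1/4)v - 3/2)(4v**3 + 76v**2 + 444v + 756) + (-36v**2 - 576v - 2268)
  4v**3 + 76v**2 + 444v + 756 = (-(1/9)v - 1/3)(-36v**2 - 576v - 2268) + (0)
Last nonzero remainder: -36v**2 - 576v - 2268. Dividing through by -36 gives the monic gcd v**2 + 16v + 63.

63 + 16v + v**2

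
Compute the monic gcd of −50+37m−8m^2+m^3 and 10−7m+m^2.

Repeated division with remainder:
  m^3−8m^2+37m−50 = (m−1)(m^2−7m+10) + (20m−40)
  m^2−7m+10 = ((1/20)m−1/4)(20m−40) + (0)
Last nonzero remainder: 20m−40. Dividing through by 20 gives the monic gcd m−2.

−2+m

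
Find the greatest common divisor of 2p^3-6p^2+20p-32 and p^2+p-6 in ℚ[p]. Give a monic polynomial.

p-2

Repeated division with remainder:
  2p^3-6p^2+20p-32 = (2p-8)(p^2+p-6) + (40p-80)
  p^2+p-6 = ((1/40)p+3/40)(40p-80) + (0)
Last nonzero remainder: 40p-80. Dividing through by 40 gives the monic gcd p-2.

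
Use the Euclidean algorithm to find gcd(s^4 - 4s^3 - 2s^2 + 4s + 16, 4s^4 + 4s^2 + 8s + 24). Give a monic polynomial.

s^2 + 2s + 2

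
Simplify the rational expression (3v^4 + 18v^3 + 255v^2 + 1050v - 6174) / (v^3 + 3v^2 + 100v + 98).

By polynomial division,
  3v^4 + 18v^3 + 255v^2 + 1050v - 6174 = (3v + 9)(v^3 + 3v^2 + 100v + 98) + (-72v^2 - 144v - 7056)
  v^3 + 3v^2 + 100v + 98 = (-(1/72)v - 1/72)(-72v^2 - 144v - 7056) + (0)
Last nonzero remainder: -72v^2 - 144v - 7056. Dividing through by -72 gives the monic gcd v^2 + 2v + 98.
Cancel v^2 + 2v + 98 from numerator and denominator to get the reduced form.

(3v^2 + 12v - 63)/(v + 1)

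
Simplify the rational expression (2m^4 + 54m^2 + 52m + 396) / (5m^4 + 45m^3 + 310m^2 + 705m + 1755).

(2m^2 - 4m + 44)/(5m^2 + 35m + 195)

Apply the Euclidean algorithm:
  2m^4 + 54m^2 + 52m + 396 = (2/5)(5m^4 + 45m^3 + 310m^2 + 705m + 1755) + (-18m^3 - 70m^2 - 230m - 306)
  5m^4 + 45m^3 + 310m^2 + 705m + 1755 = (-(5/18)m - 115/81)(-18m^3 - 70m^2 - 230m - 306) + ((11885/81)m^2 + (23770/81)m + 11885/9)
  -18m^3 - 70m^2 - 230m - 306 = (-(1458/11885)m - 2754/11885)((11885/81)m^2 + (23770/81)m + 11885/9) + (0)
Last nonzero remainder: (11885/81)m^2 + (23770/81)m + 11885/9. Dividing through by 11885/81 gives the monic gcd m^2 + 2m + 9.
Cancel m^2 + 2m + 9 from numerator and denominator to get the reduced form.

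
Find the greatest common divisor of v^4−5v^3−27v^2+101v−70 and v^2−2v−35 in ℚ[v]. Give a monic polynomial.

v^2−2v−35

By polynomial division,
  v^4−5v^3−27v^2+101v−70 = (v^2−3v+2)(v^2−2v−35) + (0)
The last nonzero remainder v^2−2v−35 is already monic.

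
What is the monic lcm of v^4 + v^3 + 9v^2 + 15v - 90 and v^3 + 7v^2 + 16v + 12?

By polynomial division,
  v^4 + v^3 + 9v^2 + 15v - 90 = (v - 6)(v^3 + 7v^2 + 16v + 12) + (35v^2 + 99v - 18)
  v^3 + 7v^2 + 16v + 12 = ((1/35)v + 146/1225)(35v^2 + 99v - 18) + ((5776/1225)v + 17328/1225)
  35v^2 + 99v - 18 = ((42875/5776)v - 3675/2888)((5776/1225)v + 17328/1225) + (0)
Last nonzero remainder: (5776/1225)v + 17328/1225. Dividing through by 5776/1225 gives the monic gcd v + 3.
Then lcm(f, g) = f·g / gcd(f, g); expanding and making the result monic gives the answer.

v^6 + 5v^5 + 17v^4 + 55v^3 + 6v^2 - 300v - 360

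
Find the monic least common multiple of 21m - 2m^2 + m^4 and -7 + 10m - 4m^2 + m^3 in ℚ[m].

By polynomial division,
  m^4 - 2m^2 + 21m = (m + 4)(m^3 - 4m^2 + 10m - 7) + (4m^2 - 12m + 28)
  m^3 - 4m^2 + 10m - 7 = ((1/4)m - 1/4)(4m^2 - 12m + 28) + (0)
Last nonzero remainder: 4m^2 - 12m + 28. Dividing through by 4 gives the monic gcd m^2 - 3m + 7.
Then lcm(f, g) = f·g / gcd(f, g); expanding and making the result monic gives the answer.

-21m + 23m^2 - 2m^3 - m^4 + m^5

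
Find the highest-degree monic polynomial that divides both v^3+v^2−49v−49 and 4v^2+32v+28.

Euclidean algorithm in ℚ[v]:
  v^3+v^2−49v−49 = ((1/4)v−7/4)(4v^2+32v+28) + (0)
Last nonzero remainder: 4v^2+32v+28. Dividing through by 4 gives the monic gcd v^2+8v+7.

v^2+8v+7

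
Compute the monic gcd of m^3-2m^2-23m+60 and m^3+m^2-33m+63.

m-3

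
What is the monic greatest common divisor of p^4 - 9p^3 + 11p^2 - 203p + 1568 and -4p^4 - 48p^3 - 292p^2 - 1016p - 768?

Apply the Euclidean algorithm:
  p^4 - 9p^3 + 11p^2 - 203p + 1568 = (-1/4)(-4p^4 - 48p^3 - 292p^2 - 1016p - 768) + (-21p^3 - 62p^2 - 457p + 1376)
  -4p^4 - 48p^3 - 292p^2 - 1016p - 768 = ((4/21)p + 760/441)(-21p^3 - 62p^2 - 457p + 1376) + (-(43264/441)p^2 - (216320/441)p - 1384448/441)
  -21p^3 - 62p^2 - 457p + 1376 = ((9261/43264)p - 18963/43264)(-(43264/441)p^2 - (216320/441)p - 1384448/441) + (0)
Last nonzero remainder: -(43264/441)p^2 - (216320/441)p - 1384448/441. Dividing through by -43264/441 gives the monic gcd p^2 + 5p + 32.

p^2 + 5p + 32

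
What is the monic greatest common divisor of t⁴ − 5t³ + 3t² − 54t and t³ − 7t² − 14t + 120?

Euclidean algorithm in ℚ[t]:
  t⁴ − 5t³ + 3t² − 54t = (t + 2)(t³ − 7t² − 14t + 120) + (31t² − 146t − 240)
  t³ − 7t² − 14t + 120 = ((1/31)t − 71/961)(31t² − 146t − 240) + (−(16380/961)t + 98280/961)
  31t² − 146t − 240 = (−(29791/16380)t − 1922/819)(−(16380/961)t + 98280/961) + (0)
Last nonzero remainder: −(16380/961)t + 98280/961. Dividing through by −16380/961 gives the monic gcd t − 6.

t − 6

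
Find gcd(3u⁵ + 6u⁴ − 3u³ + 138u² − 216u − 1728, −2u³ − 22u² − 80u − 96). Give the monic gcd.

Repeated division with remainder:
  3u⁵ + 6u⁴ − 3u³ + 138u² − 216u − 1728 = (−(3/2)u² + (27/2)u − 87)(−2u³ − 22u² − 80u − 96) + (−840u² − 5880u − 10080)
  −2u³ − 22u² − 80u − 96 = ((1/420)u + 1/105)(−840u² − 5880u − 10080) + (0)
Last nonzero remainder: −840u² − 5880u − 10080. Dividing through by −840 gives the monic gcd u² + 7u + 12.

u² + 7u + 12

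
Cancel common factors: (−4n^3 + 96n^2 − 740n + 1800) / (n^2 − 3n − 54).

(−4n^2 + 60n − 200)/(n + 6)

Euclidean algorithm in ℚ[n]:
  −4n^3 + 96n^2 − 740n + 1800 = (−4n + 84)(n^2 − 3n − 54) + (−704n + 6336)
  n^2 − 3n − 54 = (−(1/704)n − 3/352)(−704n + 6336) + (0)
Last nonzero remainder: −704n + 6336. Dividing through by −704 gives the monic gcd n − 9.
Cancel n − 9 from numerator and denominator to get the reduced form.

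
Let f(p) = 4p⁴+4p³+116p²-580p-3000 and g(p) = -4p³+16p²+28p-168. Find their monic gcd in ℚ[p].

Repeated division with remainder:
  4p⁴+4p³+116p²-580p-3000 = (-p-5)(-4p³+16p²+28p-168) + (224p²-608p-3840)
  -4p³+16p²+28p-168 = (-(1/56)p+9/392)(224p²-608p-3840) + (-(1304/49)p-3912/49)
  224p²-608p-3840 = (-(1372/163)p+7840/163)(-(1304/49)p-3912/49) + (0)
Last nonzero remainder: -(1304/49)p-3912/49. Dividing through by -1304/49 gives the monic gcd p+3.

p+3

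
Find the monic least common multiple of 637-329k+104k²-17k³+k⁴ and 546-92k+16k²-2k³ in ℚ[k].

24843-13468k+5022k²-1096k³+160k⁴-18k⁵+k⁶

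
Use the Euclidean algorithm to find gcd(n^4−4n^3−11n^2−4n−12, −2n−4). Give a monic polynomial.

n+2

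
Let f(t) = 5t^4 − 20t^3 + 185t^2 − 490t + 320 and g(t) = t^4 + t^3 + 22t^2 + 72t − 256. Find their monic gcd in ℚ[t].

Apply the Euclidean algorithm:
  5t^4 − 20t^3 + 185t^2 − 490t + 320 = (5)(t^4 + t^3 + 22t^2 + 72t − 256) + (−25t^3 + 75t^2 − 850t + 1600)
  t^4 + t^3 + 22t^2 + 72t − 256 = (−(1/25)t − 4/25)(−25t^3 + 75t^2 − 850t + 1600) + (0)
Last nonzero remainder: −25t^3 + 75t^2 − 850t + 1600. Dividing through by −25 gives the monic gcd t^3 − 3t^2 + 34t − 64.

t^3 − 3t^2 + 34t − 64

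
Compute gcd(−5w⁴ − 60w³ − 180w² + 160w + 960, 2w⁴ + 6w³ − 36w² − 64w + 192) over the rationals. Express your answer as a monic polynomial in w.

w³ + 6w² − 32

Euclidean algorithm in ℚ[w]:
  −5w⁴ − 60w³ − 180w² + 160w + 960 = (−5/2)(2w⁴ + 6w³ − 36w² − 64w + 192) + (−45w³ − 270w² + 1440)
  2w⁴ + 6w³ − 36w² − 64w + 192 = (−(2/45)w + 2/15)(−45w³ − 270w² + 1440) + (0)
Last nonzero remainder: −45w³ − 270w² + 1440. Dividing through by −45 gives the monic gcd w³ + 6w² − 32.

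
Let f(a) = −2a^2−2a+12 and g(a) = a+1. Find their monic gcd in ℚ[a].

Apply the Euclidean algorithm:
  −2a^2−2a+12 = (−2a)(a+1) + (12)
  a+1 = ((1/12)a+1/12)(12) + (0)
The last nonzero remainder is the constant 12, so the polynomials are coprime and gcd = 1.

1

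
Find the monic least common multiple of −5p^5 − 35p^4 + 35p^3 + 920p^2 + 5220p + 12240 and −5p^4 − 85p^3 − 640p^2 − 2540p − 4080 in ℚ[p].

Euclidean algorithm in ℚ[p]:
  −5p^5 − 35p^4 + 35p^3 + 920p^2 + 5220p + 12240 = (p − 10)(−5p^4 − 85p^3 − 640p^2 − 2540p − 4080) + (−175p^3 − 2940p^2 − 16100p − 28560)
  −5p^4 − 85p^3 − 640p^2 − 2540p − 4080 = ((1/35)p + 1/175)(−175p^3 − 2940p^2 − 16100p − 28560) + (−(816/5)p^2 − 1632p − 19584/5)
  −175p^3 − 2940p^2 − 16100p − 28560 = ((875/816)p + 175/24)(−(816/5)p^2 − 1632p − 19584/5) + (0)
Last nonzero remainder: −(816/5)p^2 − 1632p − 19584/5. Dividing through by −816/5 gives the monic gcd p^2 + 10p + 24.
Then lcm(f, g) = f·g / gcd(f, g); expanding and making the result monic gives the answer.

p^7 + 14p^6 + 76p^5 + 5p^4 − 2570p^3 − 16012p^2 − 52632p − 83232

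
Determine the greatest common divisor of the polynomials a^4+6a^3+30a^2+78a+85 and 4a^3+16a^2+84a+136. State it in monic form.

a^2+2a+17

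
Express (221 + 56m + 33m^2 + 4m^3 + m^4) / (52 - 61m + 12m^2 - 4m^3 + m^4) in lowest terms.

(17 + 3m + m^2)/(4 - 5m + m^2)

By polynomial division,
  m^4 + 4m^3 + 33m^2 + 56m + 221 = (m^4 - 4m^3 + 12m^2 - 61m + 52) + (8m^3 + 21m^2 + 117m + 169)
  m^4 - 4m^3 + 12m^2 - 61m + 52 = ((1/8)m - 53/64)(8m^3 + 21m^2 + 117m + 169) + ((945/64)m^2 + (945/64)m + 12285/64)
  8m^3 + 21m^2 + 117m + 169 = ((512/945)m + 832/945)((945/64)m^2 + (945/64)m + 12285/64) + (0)
Last nonzero remainder: (945/64)m^2 + (945/64)m + 12285/64. Dividing through by 945/64 gives the monic gcd m^2 + m + 13.
Cancel m^2 + m + 13 from numerator and denominator to get the reduced form.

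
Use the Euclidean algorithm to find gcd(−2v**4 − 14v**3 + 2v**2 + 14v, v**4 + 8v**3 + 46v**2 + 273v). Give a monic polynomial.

Apply the Euclidean algorithm:
  −2v**4 − 14v**3 + 2v**2 + 14v = (−2)(v**4 + 8v**3 + 46v**2 + 273v) + (2v**3 + 94v**2 + 560v)
  v**4 + 8v**3 + 46v**2 + 273v = ((1/2)v − 39/2)(2v**3 + 94v**2 + 560v) + (1599v**2 + 11193v)
  2v**3 + 94v**2 + 560v = ((2/1599)v + 80/1599)(1599v**2 + 11193v) + (0)
Last nonzero remainder: 1599v**2 + 11193v. Dividing through by 1599 gives the monic gcd v**2 + 7v.

v**2 + 7v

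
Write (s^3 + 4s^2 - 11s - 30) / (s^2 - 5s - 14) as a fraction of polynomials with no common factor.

(s^2 + 2s - 15)/(s - 7)

Apply the Euclidean algorithm:
  s^3 + 4s^2 - 11s - 30 = (s + 9)(s^2 - 5s - 14) + (48s + 96)
  s^2 - 5s - 14 = ((1/48)s - 7/48)(48s + 96) + (0)
Last nonzero remainder: 48s + 96. Dividing through by 48 gives the monic gcd s + 2.
Cancel s + 2 from numerator and denominator to get the reduced form.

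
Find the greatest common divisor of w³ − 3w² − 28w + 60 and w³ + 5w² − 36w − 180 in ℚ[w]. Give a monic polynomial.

w² − w − 30

Euclidean algorithm in ℚ[w]:
  w³ − 3w² − 28w + 60 = (w³ + 5w² − 36w − 180) + (−8w² + 8w + 240)
  w³ + 5w² − 36w − 180 = (−(1/8)w − 3/4)(−8w² + 8w + 240) + (0)
Last nonzero remainder: −8w² + 8w + 240. Dividing through by −8 gives the monic gcd w² − w − 30.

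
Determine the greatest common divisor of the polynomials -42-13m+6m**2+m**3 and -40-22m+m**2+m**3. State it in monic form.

By polynomial division,
  m**3+6m**2-13m-42 = (m**3+m**2-22m-40) + (5m**2+9m-2)
  m**3+m**2-22m-40 = ((1/5)m-4/25)(5m**2+9m-2) + (-(504/25)m-1008/25)
  5m**2+9m-2 = (-(125/504)m+25/504)(-(504/25)m-1008/25) + (0)
Last nonzero remainder: -(504/25)m-1008/25. Dividing through by -504/25 gives the monic gcd m+2.

2+m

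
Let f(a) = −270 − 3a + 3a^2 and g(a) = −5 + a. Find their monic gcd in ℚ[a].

By polynomial division,
  3a^2 − 3a − 270 = (3a + 12)(a − 5) + (−210)
  a − 5 = (−(1/210)a + 1/42)(−210) + (0)
The last nonzero remainder is the constant −210, so the polynomials are coprime and gcd = 1.

1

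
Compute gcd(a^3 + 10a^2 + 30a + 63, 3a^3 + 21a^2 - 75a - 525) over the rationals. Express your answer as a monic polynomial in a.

a + 7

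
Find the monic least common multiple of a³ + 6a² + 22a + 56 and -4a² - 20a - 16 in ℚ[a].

a⁴ + 7a³ + 28a² + 78a + 56

Repeated division with remainder:
  a³ + 6a² + 22a + 56 = (-(1/4)a - 1/4)(-4a² - 20a - 16) + (13a + 52)
  -4a² - 20a - 16 = (-(4/13)a - 4/13)(13a + 52) + (0)
Last nonzero remainder: 13a + 52. Dividing through by 13 gives the monic gcd a + 4.
Then lcm(f, g) = f·g / gcd(f, g); expanding and making the result monic gives the answer.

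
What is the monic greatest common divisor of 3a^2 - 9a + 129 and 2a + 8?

1

By polynomial division,
  3a^2 - 9a + 129 = ((3/2)a - 21/2)(2a + 8) + (213)
  2a + 8 = ((2/213)a + 8/213)(213) + (0)
The last nonzero remainder is the constant 213, so the polynomials are coprime and gcd = 1.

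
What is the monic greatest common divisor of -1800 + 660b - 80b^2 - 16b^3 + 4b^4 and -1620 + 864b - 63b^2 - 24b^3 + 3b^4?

-30 + b + b^2

Euclidean algorithm in ℚ[b]:
  4b^4 - 16b^3 - 80b^2 + 660b - 1800 = (4/3)(3b^4 - 24b^3 - 63b^2 + 864b - 1620) + (16b^3 + 4b^2 - 492b + 360)
  3b^4 - 24b^3 - 63b^2 + 864b - 1620 = ((3/16)b - 99/64)(16b^3 + 4b^2 - 492b + 360) + ((567/16)b^2 + (567/16)b - 8505/8)
  16b^3 + 4b^2 - 492b + 360 = ((256/567)b - 64/189)((567/16)b^2 + (567/16)b - 8505/8) + (0)
Last nonzero remainder: (567/16)b^2 + (567/16)b - 8505/8. Dividing through by 567/16 gives the monic gcd b^2 + b - 30.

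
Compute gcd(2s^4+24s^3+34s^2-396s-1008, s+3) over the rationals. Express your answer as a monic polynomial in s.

s+3

Euclidean algorithm in ℚ[s]:
  2s^4+24s^3+34s^2-396s-1008 = (2s^3+18s^2-20s-336)(s+3) + (0)
The last nonzero remainder s+3 is already monic.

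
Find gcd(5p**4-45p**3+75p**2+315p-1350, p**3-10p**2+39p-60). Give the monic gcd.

Repeated division with remainder:
  5p**4-45p**3+75p**2+315p-1350 = (5p+5)(p**3-10p**2+39p-60) + (-70p**2+420p-1050)
  p**3-10p**2+39p-60 = (-(1/70)p+2/35)(-70p**2+420p-1050) + (0)
Last nonzero remainder: -70p**2+420p-1050. Dividing through by -70 gives the monic gcd p**2-6p+15.

p**2-6p+15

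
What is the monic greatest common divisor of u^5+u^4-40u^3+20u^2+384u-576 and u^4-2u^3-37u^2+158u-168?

u^3-9u^2+26u-24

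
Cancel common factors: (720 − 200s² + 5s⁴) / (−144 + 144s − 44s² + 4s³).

(60 + 40s + 5s²)/(−12 + 4s)

Repeated division with remainder:
  5s⁴ − 200s² + 720 = ((5/4)s + 55/4)(4s³ − 44s² + 144s − 144) + (225s² − 1800s + 2700)
  4s³ − 44s² + 144s − 144 = ((4/225)s − 4/75)(225s² − 1800s + 2700) + (0)
Last nonzero remainder: 225s² − 1800s + 2700. Dividing through by 225 gives the monic gcd s² − 8s + 12.
Cancel s² − 8s + 12 from numerator and denominator to get the reduced form.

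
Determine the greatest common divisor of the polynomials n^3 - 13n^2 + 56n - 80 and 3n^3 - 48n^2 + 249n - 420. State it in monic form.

n^2 - 9n + 20

By polynomial division,
  n^3 - 13n^2 + 56n - 80 = (1/3)(3n^3 - 48n^2 + 249n - 420) + (3n^2 - 27n + 60)
  3n^3 - 48n^2 + 249n - 420 = (n - 7)(3n^2 - 27n + 60) + (0)
Last nonzero remainder: 3n^2 - 27n + 60. Dividing through by 3 gives the monic gcd n^2 - 9n + 20.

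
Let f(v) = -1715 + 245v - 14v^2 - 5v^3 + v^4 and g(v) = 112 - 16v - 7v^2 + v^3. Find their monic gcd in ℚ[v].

By polynomial division,
  v^4 - 5v^3 - 14v^2 + 245v - 1715 = (v + 2)(v^3 - 7v^2 - 16v + 112) + (16v^2 + 165v - 1939)
  v^3 - 7v^2 - 16v + 112 = ((1/16)v - 277/256)(16v^2 + 165v - 1939) + ((72633/256)v - 508431/256)
  16v^2 + 165v - 1939 = ((4096/72633)v + 70912/72633)((72633/256)v - 508431/256) + (0)
Last nonzero remainder: (72633/256)v - 508431/256. Dividing through by 72633/256 gives the monic gcd v - 7.

-7 + v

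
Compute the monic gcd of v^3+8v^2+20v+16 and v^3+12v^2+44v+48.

v^2+6v+8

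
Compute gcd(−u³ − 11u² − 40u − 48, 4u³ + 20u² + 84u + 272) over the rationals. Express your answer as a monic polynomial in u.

u + 4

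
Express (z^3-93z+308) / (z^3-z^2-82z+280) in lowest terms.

Apply the Euclidean algorithm:
  z^3-93z+308 = (z^3-z^2-82z+280) + (z^2-11z+28)
  z^3-z^2-82z+280 = (z+10)(z^2-11z+28) + (0)
The last nonzero remainder z^2-11z+28 is already monic.
Cancel z^2-11z+28 from numerator and denominator to get the reduced form.

(z+11)/(z+10)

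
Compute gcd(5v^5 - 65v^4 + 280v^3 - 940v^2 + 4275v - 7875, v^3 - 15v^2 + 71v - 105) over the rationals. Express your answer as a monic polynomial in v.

v^3 - 15v^2 + 71v - 105

Repeated division with remainder:
  5v^5 - 65v^4 + 280v^3 - 940v^2 + 4275v - 7875 = (5v^2 + 10v + 75)(v^3 - 15v^2 + 71v - 105) + (0)
The last nonzero remainder v^3 - 15v^2 + 71v - 105 is already monic.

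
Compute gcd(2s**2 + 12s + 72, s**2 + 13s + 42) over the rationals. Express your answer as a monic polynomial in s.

Apply the Euclidean algorithm:
  2s**2 + 12s + 72 = (2)(s**2 + 13s + 42) + (-14s - 12)
  s**2 + 13s + 42 = (-(1/14)s - 85/98)(-14s - 12) + (1548/49)
  -14s - 12 = (-(343/774)s - 49/129)(1548/49) + (0)
The last nonzero remainder is the constant 1548/49, so the polynomials are coprime and gcd = 1.

1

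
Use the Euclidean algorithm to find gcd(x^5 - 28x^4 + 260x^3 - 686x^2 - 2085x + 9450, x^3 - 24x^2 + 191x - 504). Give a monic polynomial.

x^2 - 16x + 63

Repeated division with remainder:
  x^5 - 28x^4 + 260x^3 - 686x^2 - 2085x + 9450 = (x^2 - 4x - 27)(x^3 - 24x^2 + 191x - 504) + (-66x^2 + 1056x - 4158)
  x^3 - 24x^2 + 191x - 504 = (-(1/66)x + 4/33)(-66x^2 + 1056x - 4158) + (0)
Last nonzero remainder: -66x^2 + 1056x - 4158. Dividing through by -66 gives the monic gcd x^2 - 16x + 63.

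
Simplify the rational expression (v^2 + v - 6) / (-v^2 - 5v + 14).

By polynomial division,
  v^2 + v - 6 = (-1)(-v^2 - 5v + 14) + (-4v + 8)
  -v^2 - 5v + 14 = ((1/4)v + 7/4)(-4v + 8) + (0)
Last nonzero remainder: -4v + 8. Dividing through by -4 gives the monic gcd v - 2.
Cancel v - 2 from numerator and denominator to get the reduced form.

(-v - 3)/(v + 7)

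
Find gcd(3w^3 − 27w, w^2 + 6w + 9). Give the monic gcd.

w + 3

Apply the Euclidean algorithm:
  3w^3 − 27w = (3w − 18)(w^2 + 6w + 9) + (54w + 162)
  w^2 + 6w + 9 = ((1/54)w + 1/18)(54w + 162) + (0)
Last nonzero remainder: 54w + 162. Dividing through by 54 gives the monic gcd w + 3.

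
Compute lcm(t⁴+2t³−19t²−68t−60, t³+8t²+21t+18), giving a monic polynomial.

t⁵+5t⁴−13t³−125t²−264t−180

Repeated division with remainder:
  t⁴+2t³−19t²−68t−60 = (t−6)(t³+8t²+21t+18) + (8t²+40t+48)
  t³+8t²+21t+18 = ((1/8)t+3/8)(8t²+40t+48) + (0)
Last nonzero remainder: 8t²+40t+48. Dividing through by 8 gives the monic gcd t²+5t+6.
Then lcm(f, g) = f·g / gcd(f, g); expanding and making the result monic gives the answer.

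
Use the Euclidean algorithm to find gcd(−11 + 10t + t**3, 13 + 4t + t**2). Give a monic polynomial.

1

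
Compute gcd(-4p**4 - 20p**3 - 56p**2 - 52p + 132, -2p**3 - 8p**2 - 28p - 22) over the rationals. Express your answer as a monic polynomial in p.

p**2 + 3p + 11

Apply the Euclidean algorithm:
  -4p**4 - 20p**3 - 56p**2 - 52p + 132 = (2p + 2)(-2p**3 - 8p**2 - 28p - 22) + (16p**2 + 48p + 176)
  -2p**3 - 8p**2 - 28p - 22 = (-(1/8)p - 1/8)(16p**2 + 48p + 176) + (0)
Last nonzero remainder: 16p**2 + 48p + 176. Dividing through by 16 gives the monic gcd p**2 + 3p + 11.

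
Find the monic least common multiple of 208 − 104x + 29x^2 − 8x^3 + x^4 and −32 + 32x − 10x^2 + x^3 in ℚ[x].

−416 + 416x − 162x^2 + 45x^3 − 10x^4 + x^5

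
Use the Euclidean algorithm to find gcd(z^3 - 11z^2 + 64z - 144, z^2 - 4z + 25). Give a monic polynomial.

Apply the Euclidean algorithm:
  z^3 - 11z^2 + 64z - 144 = (z - 7)(z^2 - 4z + 25) + (11z + 31)
  z^2 - 4z + 25 = ((1/11)z - 75/121)(11z + 31) + (5350/121)
  11z + 31 = ((1331/5350)z + 3751/5350)(5350/121) + (0)
The last nonzero remainder is the constant 5350/121, so the polynomials are coprime and gcd = 1.

1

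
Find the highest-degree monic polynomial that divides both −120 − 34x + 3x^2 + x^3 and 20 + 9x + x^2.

20 + 9x + x^2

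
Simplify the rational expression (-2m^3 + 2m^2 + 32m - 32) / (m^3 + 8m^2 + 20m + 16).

(-2m^2 + 10m - 8)/(m^2 + 4m + 4)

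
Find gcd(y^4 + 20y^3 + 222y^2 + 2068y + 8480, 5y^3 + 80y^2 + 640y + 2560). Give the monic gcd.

Apply the Euclidean algorithm:
  y^4 + 20y^3 + 222y^2 + 2068y + 8480 = ((1/5)y + 4/5)(5y^3 + 80y^2 + 640y + 2560) + (30y^2 + 1044y + 6432)
  5y^3 + 80y^2 + 640y + 2560 = ((1/6)y - 47/15)(30y^2 + 1044y + 6432) + ((14196/5)y + 113568/5)
  30y^2 + 1044y + 6432 = ((25/2366)y + 335/1183)((14196/5)y + 113568/5) + (0)
Last nonzero remainder: (14196/5)y + 113568/5. Dividing through by 14196/5 gives the monic gcd y + 8.

y + 8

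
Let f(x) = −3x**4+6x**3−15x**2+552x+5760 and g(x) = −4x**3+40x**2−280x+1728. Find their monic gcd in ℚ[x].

By polynomial division,
  −3x**4+6x**3−15x**2+552x+5760 = ((3/4)x+6)(−4x**3+40x**2−280x+1728) + (−45x**2+936x−4608)
  −4x**3+40x**2−280x+1728 = ((4/45)x+24/25)(−45x**2+936x−4608) + (−(19224/25)x+153792/25)
  −45x**2+936x−4608 = ((125/2136)x−200/267)(−(19224/25)x+153792/25) + (0)
Last nonzero remainder: −(19224/25)x+153792/25. Dividing through by −19224/25 gives the monic gcd x−8.

x−8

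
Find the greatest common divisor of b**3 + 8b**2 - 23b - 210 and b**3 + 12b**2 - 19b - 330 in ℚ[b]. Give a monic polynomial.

b**2 + b - 30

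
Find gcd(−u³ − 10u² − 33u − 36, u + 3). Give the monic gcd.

By polynomial division,
  −u³ − 10u² − 33u − 36 = (−u² − 7u − 12)(u + 3) + (0)
The last nonzero remainder u + 3 is already monic.

u + 3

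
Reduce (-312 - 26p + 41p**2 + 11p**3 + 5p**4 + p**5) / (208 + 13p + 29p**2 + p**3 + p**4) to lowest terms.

Repeated division with remainder:
  p**5 + 5p**4 + 11p**3 + 41p**2 - 26p - 312 = (p + 4)(p**4 + p**3 + 29p**2 + 13p + 208) + (-22p**3 - 88p**2 - 286p - 1144)
  p**4 + p**3 + 29p**2 + 13p + 208 = (-(1/22)p + 3/22)(-22p**3 - 88p**2 - 286p - 1144) + (28p**2 + 364)
  -22p**3 - 88p**2 - 286p - 1144 = (-(11/14)p - 22/7)(28p**2 + 364) + (0)
Last nonzero remainder: 28p**2 + 364. Dividing through by 28 gives the monic gcd p**2 + 13.
Cancel p**2 + 13 from numerator and denominator to get the reduced form.

(-24 - 2p + 5p**2 + p**3)/(16 + p + p**2)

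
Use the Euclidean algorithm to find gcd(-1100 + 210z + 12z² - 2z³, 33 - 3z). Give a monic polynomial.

Euclidean algorithm in ℚ[z]:
  -2z³ + 12z² + 210z - 1100 = ((2/3)z² + (10/3)z - 100/3)(-3z + 33) + (0)
Last nonzero remainder: -3z + 33. Dividing through by -3 gives the monic gcd z - 11.

-11 + z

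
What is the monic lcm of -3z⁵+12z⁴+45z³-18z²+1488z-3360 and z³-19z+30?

By polynomial division,
  -3z⁵+12z⁴+45z³-18z²+1488z-3360 = (-3z²+12z-12)(z³-19z+30) + (300z²+900z-3000)
  z³-19z+30 = ((1/300)z-1/100)(300z²+900z-3000) + (0)
Last nonzero remainder: 300z²+900z-3000. Dividing through by 300 gives the monic gcd z²+3z-10.
Then lcm(f, g) = f·g / gcd(f, g); expanding and making the result monic gives the answer.

z⁶-7z⁵-3z⁴+51z³-514z²+2608z-3360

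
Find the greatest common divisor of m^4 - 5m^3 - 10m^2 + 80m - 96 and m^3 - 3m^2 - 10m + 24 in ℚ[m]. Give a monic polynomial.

Apply the Euclidean algorithm:
  m^4 - 5m^3 - 10m^2 + 80m - 96 = (m - 2)(m^3 - 3m^2 - 10m + 24) + (-6m^2 + 36m - 48)
  m^3 - 3m^2 - 10m + 24 = (-(1/6)m - 1/2)(-6m^2 + 36m - 48) + (0)
Last nonzero remainder: -6m^2 + 36m - 48. Dividing through by -6 gives the monic gcd m^2 - 6m + 8.

m^2 - 6m + 8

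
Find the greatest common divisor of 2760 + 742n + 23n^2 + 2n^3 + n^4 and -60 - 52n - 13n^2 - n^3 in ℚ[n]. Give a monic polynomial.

30 + 11n + n^2

By polynomial division,
  n^4 + 2n^3 + 23n^2 + 742n + 2760 = (-n + 11)(-n^3 - 13n^2 - 52n - 60) + (114n^2 + 1254n + 3420)
  -n^3 - 13n^2 - 52n - 60 = (-(1/114)n - 1/57)(114n^2 + 1254n + 3420) + (0)
Last nonzero remainder: 114n^2 + 1254n + 3420. Dividing through by 114 gives the monic gcd n^2 + 11n + 30.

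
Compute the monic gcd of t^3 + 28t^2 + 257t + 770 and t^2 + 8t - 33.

t + 11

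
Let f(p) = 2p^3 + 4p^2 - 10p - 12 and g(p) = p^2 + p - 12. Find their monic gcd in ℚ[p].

1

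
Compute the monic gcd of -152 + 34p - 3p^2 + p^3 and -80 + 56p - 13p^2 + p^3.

-4 + p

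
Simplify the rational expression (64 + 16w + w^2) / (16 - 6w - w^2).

(-8 - w)/(-2 + w)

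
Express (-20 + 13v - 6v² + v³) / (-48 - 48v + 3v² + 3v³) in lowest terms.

Repeated division with remainder:
  v³ - 6v² + 13v - 20 = (1/3)(3v³ + 3v² - 48v - 48) + (-7v² + 29v - 4)
  3v³ + 3v² - 48v - 48 = (-(3/7)v - 108/49)(-7v² + 29v - 4) + ((696/49)v - 2784/49)
  -7v² + 29v - 4 = (-(343/696)v + 49/696)((696/49)v - 2784/49) + (0)
Last nonzero remainder: (696/49)v - 2784/49. Dividing through by 696/49 gives the monic gcd v - 4.
Cancel v - 4 from numerator and denominator to get the reduced form.

(5 - 2v + v²)/(12 + 15v + 3v²)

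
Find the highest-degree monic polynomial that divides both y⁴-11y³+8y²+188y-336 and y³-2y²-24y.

y²-2y-24

Apply the Euclidean algorithm:
  y⁴-11y³+8y²+188y-336 = (y-9)(y³-2y²-24y) + (14y²-28y-336)
  y³-2y²-24y = ((1/14)y)(14y²-28y-336) + (0)
Last nonzero remainder: 14y²-28y-336. Dividing through by 14 gives the monic gcd y²-2y-24.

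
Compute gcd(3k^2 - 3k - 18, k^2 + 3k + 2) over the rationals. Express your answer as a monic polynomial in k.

Euclidean algorithm in ℚ[k]:
  3k^2 - 3k - 18 = (3)(k^2 + 3k + 2) + (-12k - 24)
  k^2 + 3k + 2 = (-(1/12)k - 1/12)(-12k - 24) + (0)
Last nonzero remainder: -12k - 24. Dividing through by -12 gives the monic gcd k + 2.

k + 2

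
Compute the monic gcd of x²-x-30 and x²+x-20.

Repeated division with remainder:
  x²-x-30 = (x²+x-20) + (-2x-10)
  x²+x-20 = (-(1/2)x+2)(-2x-10) + (0)
Last nonzero remainder: -2x-10. Dividing through by -2 gives the monic gcd x+5.

x+5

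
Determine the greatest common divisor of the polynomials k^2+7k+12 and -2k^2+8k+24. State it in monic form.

By polynomial division,
  k^2+7k+12 = (-1/2)(-2k^2+8k+24) + (11k+24)
  -2k^2+8k+24 = (-(2/11)k+136/121)(11k+24) + (-360/121)
  11k+24 = (-(1331/360)k-121/15)(-360/121) + (0)
The last nonzero remainder is the constant -360/121, so the polynomials are coprime and gcd = 1.

1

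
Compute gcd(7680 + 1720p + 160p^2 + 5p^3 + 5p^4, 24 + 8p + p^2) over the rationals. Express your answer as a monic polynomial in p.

24 + 8p + p^2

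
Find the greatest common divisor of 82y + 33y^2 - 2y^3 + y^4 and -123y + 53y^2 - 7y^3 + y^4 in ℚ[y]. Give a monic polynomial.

41y - 4y^2 + y^3

By polynomial division,
  y^4 - 2y^3 + 33y^2 + 82y = (y^4 - 7y^3 + 53y^2 - 123y) + (5y^3 - 20y^2 + 205y)
  y^4 - 7y^3 + 53y^2 - 123y = ((1/5)y - 3/5)(5y^3 - 20y^2 + 205y) + (0)
Last nonzero remainder: 5y^3 - 20y^2 + 205y. Dividing through by 5 gives the monic gcd y^3 - 4y^2 + 41y.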